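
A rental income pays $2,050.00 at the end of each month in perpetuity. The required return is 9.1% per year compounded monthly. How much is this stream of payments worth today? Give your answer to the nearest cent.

$270,329.67

Periodic rate r = 0.091/12 per month.
Level perpetuity: PV = PMT / r = 2,050 / (0.091/12) = $270,329.67.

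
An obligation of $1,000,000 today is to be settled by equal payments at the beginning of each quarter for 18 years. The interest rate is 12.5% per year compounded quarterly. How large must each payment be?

$34,013.66

Level annuity due; solve PV = PMT × [(1 − (1+r)^−n)/r] × (1+r) for PMT.
Periodic rate r = 0.125/4 per quarter; n is counted in quarters.
With n = 72: PMT = 1,000,000 / ([(1 − (1+r)^−n)/r] × (1+r)) = $34,013.66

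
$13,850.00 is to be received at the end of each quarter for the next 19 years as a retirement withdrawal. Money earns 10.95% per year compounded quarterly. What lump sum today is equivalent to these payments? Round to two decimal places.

$440,969.17

This is an ordinary annuity: 76 payments of $13,850.00 at the end of each quarter.
Periodic rate r = 0.1095/4 per quarter; n is counted in quarters.
PV = PMT × [(1 − (1+r)^−n)/r] = 13,850 × [1 − (1+r)^−76] / r = $440,969.17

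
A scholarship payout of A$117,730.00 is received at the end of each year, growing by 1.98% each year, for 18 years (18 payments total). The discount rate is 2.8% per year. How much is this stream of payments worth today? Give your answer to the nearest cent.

A$1,927,424.79

Periodic rate r = 0.028 per year.
Growing ordinary annuity: PV = PMT₁ × [1 − ((1+g)/(1+r))^n] / (r − g) = 117,730 × [1 − ((1+0.0198)/(1+r))^18] / (r − 0.0198) = A$1,927,424.79.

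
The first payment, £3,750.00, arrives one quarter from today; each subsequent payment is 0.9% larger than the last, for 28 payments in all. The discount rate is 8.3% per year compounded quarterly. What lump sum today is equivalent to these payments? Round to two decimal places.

£88,366.28

Periodic rate r = 0.083/4 per quarter; n is counted in quarters.
Growing ordinary annuity: PV = PMT₁ × [1 − ((1+g)/(1+r))^n] / (r − g) = 3,750 × [1 − ((1+0.009)/(1+r))^28] / (r − 0.009) = £88,366.28.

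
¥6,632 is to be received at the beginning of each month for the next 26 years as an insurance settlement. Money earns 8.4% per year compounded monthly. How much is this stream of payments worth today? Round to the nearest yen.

¥845,822

This is an annuity due: 312 payments of ¥6,632 at the beginning of each month.
Periodic rate r = 0.084/12 per month; n is counted in months.
PV = PMT × [(1 − (1+r)^−n)/r] × (1+r) = 6,632 × [1 − (1+r)^−312] / r × (1+r) = ¥845,822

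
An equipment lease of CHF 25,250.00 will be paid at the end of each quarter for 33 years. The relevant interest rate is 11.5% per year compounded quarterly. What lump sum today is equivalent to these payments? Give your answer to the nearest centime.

This is an ordinary annuity: 132 payments of CHF 25,250.00 at the end of each quarter.
Periodic rate r = 0.115/4 per quarter; n is counted in quarters.
PV = PMT × [(1 − (1+r)^−n)/r] = 25,250 × [1 − (1+r)^−132] / r = CHF 857,429.22

CHF 857,429.22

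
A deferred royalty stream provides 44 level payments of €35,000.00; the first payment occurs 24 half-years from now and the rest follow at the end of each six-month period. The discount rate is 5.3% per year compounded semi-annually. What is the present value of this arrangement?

€494,746.10

Ordinary annuity of 44 payments, first payment at period 24.
Periodic rate r = 0.053/2 per half-year; n is counted in half-years.
The ordinary-annuity PV formula values the stream one period before the first payment (period 23); discount that back 23 periods:
PV₀ = 35,000 × [1 − (1+r)^−44] / r × (1+r)^−23 = €494,746.10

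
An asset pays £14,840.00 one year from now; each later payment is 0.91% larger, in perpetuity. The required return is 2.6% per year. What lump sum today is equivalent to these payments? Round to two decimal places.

Periodic rate r = 0.026 per year.
Growing perpetuity (Gordon): PV = PMT₁ / (r − g) = 14,840 / (r − 0.0091) = £878,106.51.

£878,106.51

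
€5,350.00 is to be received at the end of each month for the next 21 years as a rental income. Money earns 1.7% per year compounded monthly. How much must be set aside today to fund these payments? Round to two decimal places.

€1,133,132.61

This is an ordinary annuity: 252 payments of €5,350.00 at the end of each month.
Periodic rate r = 0.017/12 per month; n is counted in months.
PV = PMT × [(1 − (1+r)^−n)/r] = 5,350 × [1 − (1+r)^−252] / r = €1,133,132.61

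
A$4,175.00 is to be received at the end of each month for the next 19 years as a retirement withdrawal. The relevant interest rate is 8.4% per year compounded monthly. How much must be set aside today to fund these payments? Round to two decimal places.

A$474,855.01

This is an ordinary annuity: 228 payments of A$4,175.00 at the end of each month.
Periodic rate r = 0.084/12 per month; n is counted in months.
PV = PMT × [(1 − (1+r)^−n)/r] = 4,175 × [1 − (1+r)^−228] / r = A$474,855.01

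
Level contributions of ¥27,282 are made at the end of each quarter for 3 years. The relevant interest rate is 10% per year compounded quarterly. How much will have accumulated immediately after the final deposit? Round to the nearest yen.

¥376,370

This is an ordinary annuity: 12 deposits of ¥27,282 at the end of each quarter.
Periodic rate r = 0.1/4 per quarter; n is counted in quarters.
FV = PMT × [((1+r)^n − 1)/r] = 27,282 × [(1+r)^12 − 1] / r = ¥376,370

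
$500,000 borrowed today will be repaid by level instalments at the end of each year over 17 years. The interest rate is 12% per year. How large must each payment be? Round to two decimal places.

$70,228.36

Level ordinary annuity; solve PV = PMT × [(1 − (1+r)^−n)/r] for PMT.
Periodic rate r = 0.12 per year.
With n = 17: PMT = 500,000 / ([(1 − (1+r)^−n)/r]) = $70,228.36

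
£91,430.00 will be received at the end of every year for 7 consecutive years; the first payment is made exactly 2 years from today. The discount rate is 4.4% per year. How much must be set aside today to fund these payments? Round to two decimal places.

£517,956.74

Ordinary annuity of 7 payments, first payment at period 2.
Periodic rate r = 0.044 per year.
The ordinary-annuity PV formula values the stream one period before the first payment (period 1); discount that back 1 periods:
PV₀ = 91,430 × [1 − (1+r)^−7] / r × (1+r)^−1 = £517,956.74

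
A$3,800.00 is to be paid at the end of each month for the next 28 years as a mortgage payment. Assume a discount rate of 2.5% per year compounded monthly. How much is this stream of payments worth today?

A$917,568.62

This is an ordinary annuity: 336 payments of A$3,800.00 at the end of each month.
Periodic rate r = 0.025/12 per month; n is counted in months.
PV = PMT × [(1 − (1+r)^−n)/r] = 3,800 × [1 − (1+r)^−336] / r = A$917,568.62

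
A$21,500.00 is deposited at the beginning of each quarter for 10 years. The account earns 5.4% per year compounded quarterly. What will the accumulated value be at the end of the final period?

A$1,145,713.48

This is an annuity due: 40 deposits of A$21,500.00 at the beginning of each quarter.
Periodic rate r = 0.054/4 per quarter; n is counted in quarters.
FV = PMT × [((1+r)^n − 1)/r] × (1+r) = 21,500 × [(1+r)^40 − 1] / r × (1+r) = A$1,145,713.48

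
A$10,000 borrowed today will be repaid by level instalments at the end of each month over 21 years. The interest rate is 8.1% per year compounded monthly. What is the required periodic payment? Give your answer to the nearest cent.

Level ordinary annuity; solve PV = PMT × [(1 − (1+r)^−n)/r] for PMT.
Periodic rate r = 0.081/12 per month; n is counted in months.
With n = 252: PMT = 10,000 / ([(1 − (1+r)^−n)/r]) = A$82.67

A$82.67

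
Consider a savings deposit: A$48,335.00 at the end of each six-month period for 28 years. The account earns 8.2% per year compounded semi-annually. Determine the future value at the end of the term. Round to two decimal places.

This is an ordinary annuity: 56 deposits of A$48,335.00 at the end of each six-month period.
Periodic rate r = 0.082/2 per half-year; n is counted in half-years.
FV = PMT × [((1+r)^n − 1)/r] = 48,335 × [(1+r)^56 − 1] / r = A$10,008,228.44

A$10,008,228.44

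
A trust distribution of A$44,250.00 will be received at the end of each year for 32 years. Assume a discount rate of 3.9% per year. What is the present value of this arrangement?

A$801,072.91

This is an ordinary annuity: 32 payments of A$44,250.00 at the end of each year.
Periodic rate r = 0.039 per year.
PV = PMT × [(1 − (1+r)^−n)/r] = 44,250 × [1 − (1+r)^−32] / r = A$801,072.91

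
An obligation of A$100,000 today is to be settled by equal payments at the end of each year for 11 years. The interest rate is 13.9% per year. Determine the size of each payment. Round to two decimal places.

Level ordinary annuity; solve PV = PMT × [(1 − (1+r)^−n)/r] for PMT.
Periodic rate r = 0.139 per year.
With n = 11: PMT = 100,000 / ([(1 − (1+r)^−n)/r]) = A$18,263.34

A$18,263.34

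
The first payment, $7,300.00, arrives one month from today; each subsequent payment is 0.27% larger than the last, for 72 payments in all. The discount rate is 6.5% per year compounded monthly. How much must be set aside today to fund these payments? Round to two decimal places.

$475,642.72

Periodic rate r = 0.065/12 per month; n is counted in months.
Growing ordinary annuity: PV = PMT₁ × [1 − ((1+g)/(1+r))^n] / (r − g) = 7,300 × [1 − ((1+0.0027)/(1+r))^72] / (r − 0.0027) = $475,642.72.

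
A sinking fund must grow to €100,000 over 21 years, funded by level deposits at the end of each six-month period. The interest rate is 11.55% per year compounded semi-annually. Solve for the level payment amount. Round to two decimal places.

€603.43

Level ordinary annuity; solve FV = PMT × [((1+r)^n − 1)/r] for PMT.
Periodic rate r = 0.1155/2 per half-year; n is counted in half-years.
With n = 42: PMT = 100,000 / ([((1+r)^n − 1)/r]) = €603.43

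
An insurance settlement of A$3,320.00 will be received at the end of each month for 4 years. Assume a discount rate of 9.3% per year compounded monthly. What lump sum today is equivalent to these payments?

This is an ordinary annuity: 48 payments of A$3,320.00 at the end of each month.
Periodic rate r = 0.093/12 per month; n is counted in months.
PV = PMT × [(1 − (1+r)^−n)/r] = 3,320 × [1 − (1+r)^−48] / r = A$132,652.83

A$132,652.83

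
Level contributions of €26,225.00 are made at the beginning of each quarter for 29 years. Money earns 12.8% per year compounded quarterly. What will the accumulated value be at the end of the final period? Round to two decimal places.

This is an annuity due: 116 deposits of €26,225.00 at the beginning of each quarter.
Periodic rate r = 0.128/4 per quarter; n is counted in quarters.
FV = PMT × [((1+r)^n − 1)/r] × (1+r) = 26,225 × [(1+r)^116 − 1] / r × (1+r) = €31,819,803.28

€31,819,803.28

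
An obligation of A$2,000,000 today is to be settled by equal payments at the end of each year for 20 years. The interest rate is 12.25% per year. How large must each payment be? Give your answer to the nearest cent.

Level ordinary annuity; solve PV = PMT × [(1 − (1+r)^−n)/r] for PMT.
Periodic rate r = 0.1225 per year.
With n = 20: PMT = 2,000,000 / ([(1 − (1+r)^−n)/r]) = A$271,964.01

A$271,964.01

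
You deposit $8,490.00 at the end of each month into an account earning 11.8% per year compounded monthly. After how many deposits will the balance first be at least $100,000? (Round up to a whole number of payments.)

Periodic rate r = 0.118/12 per month; n is counted in months.
Ordinary annuity FV: 100,000 = 8,490 × [((1+r)^n − 1)/r].
(1+r)^n = 1 + 100,000 × r / 8,490, so n = ln(1 + 100,000·r/8,490) / ln(1+r) = 11.20.
Round up to a whole number of payments: n = 12.

12 payments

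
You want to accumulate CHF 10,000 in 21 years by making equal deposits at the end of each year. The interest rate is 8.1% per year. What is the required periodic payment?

Level ordinary annuity; solve FV = PMT × [((1+r)^n − 1)/r] for PMT.
Periodic rate r = 0.081 per year.
With n = 21: PMT = 10,000 / ([((1+r)^n − 1)/r]) = CHF 196.00

CHF 196.00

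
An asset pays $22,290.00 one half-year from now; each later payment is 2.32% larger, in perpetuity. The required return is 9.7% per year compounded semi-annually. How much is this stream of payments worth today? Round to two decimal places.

$881,027.67

Periodic rate r = 0.097/2 per half-year.
Growing perpetuity (Gordon): PV = PMT₁ / (r − g) = 22,290 / (r − 0.0232) = $881,027.67.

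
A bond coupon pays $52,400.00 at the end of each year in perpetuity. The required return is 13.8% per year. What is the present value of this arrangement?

$379,710.14

Periodic rate r = 0.138 per year.
Level perpetuity: PV = PMT / r = 52,400 / (0.138) = $379,710.14.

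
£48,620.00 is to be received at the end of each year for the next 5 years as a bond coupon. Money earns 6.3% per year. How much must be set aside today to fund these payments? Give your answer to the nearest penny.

£203,144.43

This is an ordinary annuity: 5 payments of £48,620.00 at the end of each year.
Periodic rate r = 0.063 per year.
PV = PMT × [(1 − (1+r)^−n)/r] = 48,620 × [1 − (1+r)^−5] / r = £203,144.43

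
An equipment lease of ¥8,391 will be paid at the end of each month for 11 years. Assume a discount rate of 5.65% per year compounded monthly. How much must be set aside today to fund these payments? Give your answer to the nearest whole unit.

¥823,496

This is an ordinary annuity: 132 payments of ¥8,391 at the end of each month.
Periodic rate r = 0.0565/12 per month; n is counted in months.
PV = PMT × [(1 − (1+r)^−n)/r] = 8,391 × [1 − (1+r)^−132] / r = ¥823,496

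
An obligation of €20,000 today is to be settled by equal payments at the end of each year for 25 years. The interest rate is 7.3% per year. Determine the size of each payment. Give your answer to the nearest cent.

€1,762.85

Level ordinary annuity; solve PV = PMT × [(1 − (1+r)^−n)/r] for PMT.
Periodic rate r = 0.073 per year.
With n = 25: PMT = 20,000 / ([(1 − (1+r)^−n)/r]) = €1,762.85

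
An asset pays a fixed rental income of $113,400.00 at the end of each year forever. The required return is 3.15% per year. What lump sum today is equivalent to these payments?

Periodic rate r = 0.0315 per year.
Level perpetuity: PV = PMT / r = 113,400 / (0.0315) = $3,600,000.00.

$3,600,000.00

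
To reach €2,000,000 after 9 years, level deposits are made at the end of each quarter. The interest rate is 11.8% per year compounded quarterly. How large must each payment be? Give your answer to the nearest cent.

€31,925.43

Level ordinary annuity; solve FV = PMT × [((1+r)^n − 1)/r] for PMT.
Periodic rate r = 0.118/4 per quarter; n is counted in quarters.
With n = 36: PMT = 2,000,000 / ([((1+r)^n − 1)/r]) = €31,925.43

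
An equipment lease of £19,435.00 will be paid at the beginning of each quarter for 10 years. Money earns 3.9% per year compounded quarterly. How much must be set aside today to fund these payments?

This is an annuity due: 40 payments of £19,435.00 at the beginning of each quarter.
Periodic rate r = 0.039/4 per quarter; n is counted in quarters.
PV = PMT × [(1 − (1+r)^−n)/r] × (1+r) = 19,435 × [1 − (1+r)^−40] / r × (1+r) = £647,433.04

£647,433.04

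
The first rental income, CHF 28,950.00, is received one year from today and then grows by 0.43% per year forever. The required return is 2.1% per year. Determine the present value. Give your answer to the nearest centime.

CHF 1,733,532.93

Periodic rate r = 0.021 per year.
Growing perpetuity (Gordon): PV = PMT₁ / (r − g) = 28,950 / (r − 0.0043) = CHF 1,733,532.93.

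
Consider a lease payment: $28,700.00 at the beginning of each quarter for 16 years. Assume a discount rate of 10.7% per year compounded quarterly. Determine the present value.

This is an annuity due: 64 payments of $28,700.00 at the beginning of each quarter.
Periodic rate r = 0.107/4 per quarter; n is counted in quarters.
PV = PMT × [(1 − (1+r)^−n)/r] × (1+r) = 28,700 × [1 − (1+r)^−64] / r × (1+r) = $898,229.82

$898,229.82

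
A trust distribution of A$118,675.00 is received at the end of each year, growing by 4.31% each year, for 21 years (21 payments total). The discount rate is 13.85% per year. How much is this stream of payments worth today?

A$1,045,974.21

Periodic rate r = 0.1385 per year.
Growing ordinary annuity: PV = PMT₁ × [1 − ((1+g)/(1+r))^n] / (r − g) = 118,675 × [1 − ((1+0.0431)/(1+r))^21] / (r − 0.0431) = A$1,045,974.21.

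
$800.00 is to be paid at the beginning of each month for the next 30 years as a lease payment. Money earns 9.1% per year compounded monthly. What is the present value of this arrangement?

$99,290.29

This is an annuity due: 360 payments of $800.00 at the beginning of each month.
Periodic rate r = 0.091/12 per month; n is counted in months.
PV = PMT × [(1 − (1+r)^−n)/r] × (1+r) = 800 × [1 − (1+r)^−360] / r × (1+r) = $99,290.29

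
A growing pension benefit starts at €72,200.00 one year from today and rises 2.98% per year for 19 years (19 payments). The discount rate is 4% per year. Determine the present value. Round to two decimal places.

€1,208,832.25

Periodic rate r = 0.04 per year.
Growing ordinary annuity: PV = PMT₁ × [1 − ((1+g)/(1+r))^n] / (r − g) = 72,200 × [1 − ((1+0.0298)/(1+r))^19] / (r − 0.0298) = €1,208,832.25.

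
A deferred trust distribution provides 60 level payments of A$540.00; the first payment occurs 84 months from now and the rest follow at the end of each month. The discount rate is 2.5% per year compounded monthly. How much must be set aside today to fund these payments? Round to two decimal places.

A$25,600.08

Ordinary annuity of 60 payments, first payment at period 84.
Periodic rate r = 0.025/12 per month; n is counted in months.
The ordinary-annuity PV formula values the stream one period before the first payment (period 83); discount that back 83 periods:
PV₀ = 540 × [1 − (1+r)^−60] / r × (1+r)^−83 = A$25,600.08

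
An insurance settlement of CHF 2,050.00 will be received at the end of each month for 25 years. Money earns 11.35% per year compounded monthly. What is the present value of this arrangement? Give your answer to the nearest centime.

This is an ordinary annuity: 300 payments of CHF 2,050.00 at the end of each month.
Periodic rate r = 0.1135/12 per month; n is counted in months.
PV = PMT × [(1 − (1+r)^−n)/r] = 2,050 × [1 − (1+r)^−300] / r = CHF 203,874.79

CHF 203,874.79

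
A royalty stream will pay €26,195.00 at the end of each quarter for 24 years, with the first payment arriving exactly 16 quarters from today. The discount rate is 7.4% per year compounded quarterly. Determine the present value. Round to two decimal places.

€890,466.09

Ordinary annuity of 96 payments, first payment at period 16.
Periodic rate r = 0.074/4 per quarter; n is counted in quarters.
The ordinary-annuity PV formula values the stream one period before the first payment (period 15); discount that back 15 periods:
PV₀ = 26,195 × [1 − (1+r)^−96] / r × (1+r)^−15 = €890,466.09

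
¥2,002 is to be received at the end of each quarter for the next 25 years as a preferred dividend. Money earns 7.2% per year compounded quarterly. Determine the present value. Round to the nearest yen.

¥92,541

This is an ordinary annuity: 100 payments of ¥2,002 at the end of each quarter.
Periodic rate r = 0.072/4 per quarter; n is counted in quarters.
PV = PMT × [(1 − (1+r)^−n)/r] = 2,002 × [1 − (1+r)^−100] / r = ¥92,541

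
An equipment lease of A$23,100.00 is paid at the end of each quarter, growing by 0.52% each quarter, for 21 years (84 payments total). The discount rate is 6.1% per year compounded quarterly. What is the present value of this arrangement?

A$1,301,904.01

Periodic rate r = 0.061/4 per quarter; n is counted in quarters.
Growing ordinary annuity: PV = PMT₁ × [1 − ((1+g)/(1+r))^n] / (r − g) = 23,100 × [1 − ((1+0.0052)/(1+r))^84] / (r − 0.0052) = A$1,301,904.01.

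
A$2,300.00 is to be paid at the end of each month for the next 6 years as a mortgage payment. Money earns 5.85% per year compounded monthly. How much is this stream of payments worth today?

This is an ordinary annuity: 72 payments of A$2,300.00 at the end of each month.
Periodic rate r = 0.0585/12 per month; n is counted in months.
PV = PMT × [(1 − (1+r)^−n)/r] = 2,300 × [1 − (1+r)^−72] / r = A$139,375.58

A$139,375.58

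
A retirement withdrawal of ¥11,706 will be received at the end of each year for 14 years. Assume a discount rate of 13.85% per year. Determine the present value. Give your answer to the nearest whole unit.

This is an ordinary annuity: 14 payments of ¥11,706 at the end of each year.
Periodic rate r = 0.1385 per year.
PV = PMT × [(1 − (1+r)^−n)/r] = 11,706 × [1 − (1+r)^−14] / r = ¥70,770

¥70,770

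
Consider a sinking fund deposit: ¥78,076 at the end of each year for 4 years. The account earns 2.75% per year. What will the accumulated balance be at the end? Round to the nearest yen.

¥325,424

This is an ordinary annuity: 4 deposits of ¥78,076 at the end of each year.
Periodic rate r = 0.0275 per year.
FV = PMT × [((1+r)^n − 1)/r] = 78,076 × [(1+r)^4 − 1] / r = ¥325,424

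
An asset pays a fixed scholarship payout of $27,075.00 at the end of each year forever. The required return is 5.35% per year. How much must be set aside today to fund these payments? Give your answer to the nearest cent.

$506,074.77

Periodic rate r = 0.0535 per year.
Level perpetuity: PV = PMT / r = 27,075 / (0.0535) = $506,074.77.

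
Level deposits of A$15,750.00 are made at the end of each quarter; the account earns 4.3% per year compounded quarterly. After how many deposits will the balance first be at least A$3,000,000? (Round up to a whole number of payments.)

105 payments

Periodic rate r = 0.043/4 per quarter; n is counted in quarters.
Ordinary annuity FV: 3,000,000 = 15,750 × [((1+r)^n − 1)/r].
(1+r)^n = 1 + 3,000,000 × r / 15,750, so n = ln(1 + 3,000,000·r/15,750) / ln(1+r) = 104.22.
Round up to a whole number of payments: n = 105.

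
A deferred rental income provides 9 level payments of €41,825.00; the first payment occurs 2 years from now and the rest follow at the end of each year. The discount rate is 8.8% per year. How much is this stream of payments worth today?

Ordinary annuity of 9 payments, first payment at period 2.
Periodic rate r = 0.088 per year.
The ordinary-annuity PV formula values the stream one period before the first payment (period 1); discount that back 1 periods:
PV₀ = 41,825 × [1 − (1+r)^−9] / r × (1+r)^−1 = €232,355.64

€232,355.64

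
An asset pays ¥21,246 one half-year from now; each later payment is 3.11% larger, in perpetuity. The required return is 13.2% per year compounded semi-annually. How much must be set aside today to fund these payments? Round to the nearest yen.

Periodic rate r = 0.132/2 per half-year.
Growing perpetuity (Gordon): PV = PMT₁ / (r − g) = 21,246 / (r − 0.0311) = ¥608,768.

¥608,768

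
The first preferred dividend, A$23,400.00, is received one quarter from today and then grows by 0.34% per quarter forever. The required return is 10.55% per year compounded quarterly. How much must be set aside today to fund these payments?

A$1,018,498.37

Periodic rate r = 0.1055/4 per quarter.
Growing perpetuity (Gordon): PV = PMT₁ / (r − g) = 23,400 / (r − 0.0034) = A$1,018,498.37.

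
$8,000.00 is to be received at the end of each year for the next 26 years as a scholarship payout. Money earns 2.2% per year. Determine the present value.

$157,124.97

This is an ordinary annuity: 26 payments of $8,000.00 at the end of each year.
Periodic rate r = 0.022 per year.
PV = PMT × [(1 − (1+r)^−n)/r] = 8,000 × [1 − (1+r)^−26] / r = $157,124.97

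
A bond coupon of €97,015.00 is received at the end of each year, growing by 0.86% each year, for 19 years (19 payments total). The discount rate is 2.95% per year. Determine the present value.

€1,498,085.31

Periodic rate r = 0.0295 per year.
Growing ordinary annuity: PV = PMT₁ × [1 − ((1+g)/(1+r))^n] / (r − g) = 97,015 × [1 − ((1+0.0086)/(1+r))^19] / (r − 0.0086) = €1,498,085.31.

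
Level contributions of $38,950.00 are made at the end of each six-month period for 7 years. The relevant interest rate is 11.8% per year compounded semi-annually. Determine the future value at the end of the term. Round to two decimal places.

This is an ordinary annuity: 14 deposits of $38,950.00 at the end of each six-month period.
Periodic rate r = 0.118/2 per half-year; n is counted in half-years.
FV = PMT × [((1+r)^n − 1)/r] = 38,950 × [(1+r)^14 − 1] / r = $812,817.43

$812,817.43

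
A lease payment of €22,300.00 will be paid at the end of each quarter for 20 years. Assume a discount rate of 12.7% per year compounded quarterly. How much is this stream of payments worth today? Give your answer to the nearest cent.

This is an ordinary annuity: 80 payments of €22,300.00 at the end of each quarter.
Periodic rate r = 0.127/4 per quarter; n is counted in quarters.
PV = PMT × [(1 − (1+r)^−n)/r] = 22,300 × [1 − (1+r)^−80] / r = €644,738.27

€644,738.27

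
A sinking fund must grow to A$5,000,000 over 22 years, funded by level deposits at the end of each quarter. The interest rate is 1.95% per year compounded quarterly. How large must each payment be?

Level ordinary annuity; solve FV = PMT × [((1+r)^n − 1)/r] for PMT.
Periodic rate r = 0.0195/4 per quarter; n is counted in quarters.
With n = 88: PMT = 5,000,000 / ([((1+r)^n − 1)/r]) = A$45,635.71

A$45,635.71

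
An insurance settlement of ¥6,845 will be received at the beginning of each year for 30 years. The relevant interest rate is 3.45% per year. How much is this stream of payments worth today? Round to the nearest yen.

¥131,057

This is an annuity due: 30 payments of ¥6,845 at the beginning of each year.
Periodic rate r = 0.0345 per year.
PV = PMT × [(1 − (1+r)^−n)/r] × (1+r) = 6,845 × [1 − (1+r)^−30] / r × (1+r) = ¥131,057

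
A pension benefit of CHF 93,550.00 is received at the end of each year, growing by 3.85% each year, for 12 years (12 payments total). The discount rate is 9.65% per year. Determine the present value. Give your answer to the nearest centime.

Periodic rate r = 0.0965 per year.
Growing ordinary annuity: PV = PMT₁ × [1 − ((1+g)/(1+r))^n] / (r − g) = 93,550 × [1 − ((1+0.0385)/(1+r))^12] / (r − 0.0385) = CHF 772,716.53.

CHF 772,716.53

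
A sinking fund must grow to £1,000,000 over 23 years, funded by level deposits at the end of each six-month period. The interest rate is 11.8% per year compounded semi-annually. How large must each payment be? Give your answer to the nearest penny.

£4,548.76

Level ordinary annuity; solve FV = PMT × [((1+r)^n − 1)/r] for PMT.
Periodic rate r = 0.118/2 per half-year; n is counted in half-years.
With n = 46: PMT = 1,000,000 / ([((1+r)^n − 1)/r]) = £4,548.76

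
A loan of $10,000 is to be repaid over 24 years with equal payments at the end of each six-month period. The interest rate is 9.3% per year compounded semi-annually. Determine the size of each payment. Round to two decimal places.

$524.15

Level ordinary annuity; solve PV = PMT × [(1 − (1+r)^−n)/r] for PMT.
Periodic rate r = 0.093/2 per half-year; n is counted in half-years.
With n = 48: PMT = 10,000 / ([(1 − (1+r)^−n)/r]) = $524.15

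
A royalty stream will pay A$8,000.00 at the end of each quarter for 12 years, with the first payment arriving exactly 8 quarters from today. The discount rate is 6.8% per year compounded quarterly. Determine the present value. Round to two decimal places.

A$232,006.13

Ordinary annuity of 48 payments, first payment at period 8.
Periodic rate r = 0.068/4 per quarter; n is counted in quarters.
The ordinary-annuity PV formula values the stream one period before the first payment (period 7); discount that back 7 periods:
PV₀ = 8,000 × [1 − (1+r)^−48] / r × (1+r)^−7 = A$232,006.13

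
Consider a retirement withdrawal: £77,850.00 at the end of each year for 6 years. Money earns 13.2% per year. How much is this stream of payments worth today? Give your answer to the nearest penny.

£309,483.68

This is an ordinary annuity: 6 payments of £77,850.00 at the end of each year.
Periodic rate r = 0.132 per year.
PV = PMT × [(1 − (1+r)^−n)/r] = 77,850 × [1 − (1+r)^−6] / r = £309,483.68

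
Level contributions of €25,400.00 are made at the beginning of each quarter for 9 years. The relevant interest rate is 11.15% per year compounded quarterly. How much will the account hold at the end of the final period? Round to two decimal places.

This is an annuity due: 36 deposits of €25,400.00 at the beginning of each quarter.
Periodic rate r = 0.1115/4 per quarter; n is counted in quarters.
FV = PMT × [((1+r)^n − 1)/r] × (1+r) = 25,400 × [(1+r)^36 − 1] / r × (1+r) = €1,583,444.48

€1,583,444.48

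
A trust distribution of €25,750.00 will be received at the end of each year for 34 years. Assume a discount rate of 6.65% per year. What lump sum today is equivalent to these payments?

This is an ordinary annuity: 34 payments of €25,750.00 at the end of each year.
Periodic rate r = 0.0665 per year.
PV = PMT × [(1 − (1+r)^−n)/r] = 25,750 × [1 − (1+r)^−34] / r = €343,838.36

€343,838.36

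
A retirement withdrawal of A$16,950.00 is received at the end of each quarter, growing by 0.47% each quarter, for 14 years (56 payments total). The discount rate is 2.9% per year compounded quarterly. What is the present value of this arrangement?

Periodic rate r = 0.029/4 per quarter; n is counted in quarters.
Growing ordinary annuity: PV = PMT₁ × [1 − ((1+g)/(1+r))^n] / (r − g) = 16,950 × [1 − ((1+0.0047)/(1+r))^56] / (r − 0.0047) = A$879,651.97.

A$879,651.97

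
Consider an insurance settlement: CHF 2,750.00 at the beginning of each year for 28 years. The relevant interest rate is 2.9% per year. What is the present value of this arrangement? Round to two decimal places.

This is an annuity due: 28 payments of CHF 2,750.00 at the beginning of each year.
Periodic rate r = 0.029 per year.
PV = PMT × [(1 − (1+r)^−n)/r] × (1+r) = 2,750 × [1 − (1+r)^−28] / r × (1+r) = CHF 53,752.82

CHF 53,752.82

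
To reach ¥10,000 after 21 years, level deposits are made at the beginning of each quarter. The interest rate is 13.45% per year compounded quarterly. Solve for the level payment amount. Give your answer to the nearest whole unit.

Level annuity due; solve FV = PMT × [((1+r)^n − 1)/r] × (1+r) for PMT.
Periodic rate r = 0.1345/4 per quarter; n is counted in quarters.
With n = 84: PMT = 10,000 / ([((1+r)^n − 1)/r] × (1+r)) = ¥22

¥22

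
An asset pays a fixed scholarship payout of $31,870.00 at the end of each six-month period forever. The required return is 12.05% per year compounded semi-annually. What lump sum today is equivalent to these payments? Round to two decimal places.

Periodic rate r = 0.1205/2 per half-year.
Level perpetuity: PV = PMT / r = 31,870 / (0.1205/2) = $528,962.66.

$528,962.66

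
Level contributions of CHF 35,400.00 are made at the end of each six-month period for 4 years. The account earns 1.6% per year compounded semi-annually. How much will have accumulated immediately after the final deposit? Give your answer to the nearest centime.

CHF 291,257.75

This is an ordinary annuity: 8 deposits of CHF 35,400.00 at the end of each six-month period.
Periodic rate r = 0.016/2 per half-year; n is counted in half-years.
FV = PMT × [((1+r)^n − 1)/r] = 35,400 × [(1+r)^8 − 1] / r = CHF 291,257.75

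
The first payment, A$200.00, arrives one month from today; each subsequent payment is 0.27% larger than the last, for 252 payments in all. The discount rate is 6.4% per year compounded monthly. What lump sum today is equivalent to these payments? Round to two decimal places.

Periodic rate r = 0.064/12 per month; n is counted in months.
Growing ordinary annuity: PV = PMT₁ × [1 − ((1+g)/(1+r))^n] / (r − g) = 200 × [1 − ((1+0.0027)/(1+r))^252] / (r − 0.0027) = A$36,731.94.

A$36,731.94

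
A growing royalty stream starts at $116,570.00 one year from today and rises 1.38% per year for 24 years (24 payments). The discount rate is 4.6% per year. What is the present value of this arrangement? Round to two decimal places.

$1,910,858.44

Periodic rate r = 0.046 per year.
Growing ordinary annuity: PV = PMT₁ × [1 − ((1+g)/(1+r))^n] / (r − g) = 116,570 × [1 − ((1+0.0138)/(1+r))^24] / (r − 0.0138) = $1,910,858.44.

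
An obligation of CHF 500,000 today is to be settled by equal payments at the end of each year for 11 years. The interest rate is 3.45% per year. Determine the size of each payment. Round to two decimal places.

CHF 55,394.30

Level ordinary annuity; solve PV = PMT × [(1 − (1+r)^−n)/r] for PMT.
Periodic rate r = 0.0345 per year.
With n = 11: PMT = 500,000 / ([(1 − (1+r)^−n)/r]) = CHF 55,394.30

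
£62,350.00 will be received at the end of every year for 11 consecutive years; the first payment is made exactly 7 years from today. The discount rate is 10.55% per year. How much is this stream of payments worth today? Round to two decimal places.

£216,346.17

Ordinary annuity of 11 payments, first payment at period 7.
Periodic rate r = 0.1055 per year.
The ordinary-annuity PV formula values the stream one period before the first payment (period 6); discount that back 6 periods:
PV₀ = 62,350 × [1 − (1+r)^−11] / r × (1+r)^−6 = £216,346.17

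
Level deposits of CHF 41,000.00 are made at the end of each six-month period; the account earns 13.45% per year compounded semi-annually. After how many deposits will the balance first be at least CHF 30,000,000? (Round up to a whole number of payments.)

61 payments

Periodic rate r = 0.1345/2 per half-year; n is counted in half-years.
Ordinary annuity FV: 30,000,000 = 41,000 × [((1+r)^n − 1)/r].
(1+r)^n = 1 + 30,000,000 × r / 41,000, so n = ln(1 + 30,000,000·r/41,000) / ln(1+r) = 60.17.
Round up to a whole number of payments: n = 61.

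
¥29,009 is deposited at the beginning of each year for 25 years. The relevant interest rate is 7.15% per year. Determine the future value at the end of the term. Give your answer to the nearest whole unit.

This is an annuity due: 25 deposits of ¥29,009 at the beginning of each year.
Periodic rate r = 0.0715 per year.
FV = PMT × [((1+r)^n − 1)/r] × (1+r) = 29,009 × [(1+r)^25 − 1] / r × (1+r) = ¥2,008,832

¥2,008,832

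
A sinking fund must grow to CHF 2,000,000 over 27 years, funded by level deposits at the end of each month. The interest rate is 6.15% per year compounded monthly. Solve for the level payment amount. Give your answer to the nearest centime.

CHF 2,417.64

Level ordinary annuity; solve FV = PMT × [((1+r)^n − 1)/r] for PMT.
Periodic rate r = 0.0615/12 per month; n is counted in months.
With n = 324: PMT = 2,000,000 / ([((1+r)^n − 1)/r]) = CHF 2,417.64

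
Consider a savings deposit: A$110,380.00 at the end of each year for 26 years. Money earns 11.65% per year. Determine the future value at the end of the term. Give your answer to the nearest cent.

This is an ordinary annuity: 26 deposits of A$110,380.00 at the end of each year.
Periodic rate r = 0.1165 per year.
FV = PMT × [((1+r)^n − 1)/r] = 110,380 × [(1+r)^26 − 1] / r = A$15,682,498.79

A$15,682,498.79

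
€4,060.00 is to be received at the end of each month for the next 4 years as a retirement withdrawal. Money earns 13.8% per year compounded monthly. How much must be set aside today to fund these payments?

This is an ordinary annuity: 48 payments of €4,060.00 at the end of each month.
Periodic rate r = 0.138/12 per month; n is counted in months.
PV = PMT × [(1 − (1+r)^−n)/r] = 4,060 × [1 − (1+r)^−48] / r = €149,120.76

€149,120.76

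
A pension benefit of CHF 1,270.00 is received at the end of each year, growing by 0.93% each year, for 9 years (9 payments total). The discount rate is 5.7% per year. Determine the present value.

CHF 9,053.88

Periodic rate r = 0.057 per year.
Growing ordinary annuity: PV = PMT₁ × [1 − ((1+g)/(1+r))^n] / (r − g) = 1,270 × [1 − ((1+0.0093)/(1+r))^9] / (r − 0.0093) = CHF 9,053.88.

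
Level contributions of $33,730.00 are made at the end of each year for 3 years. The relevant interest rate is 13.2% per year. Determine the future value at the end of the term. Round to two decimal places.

This is an ordinary annuity: 3 deposits of $33,730.00 at the end of each year.
Periodic rate r = 0.132 per year.
FV = PMT × [((1+r)^n − 1)/r] = 33,730 × [(1+r)^3 − 1] / r = $115,134.79

$115,134.79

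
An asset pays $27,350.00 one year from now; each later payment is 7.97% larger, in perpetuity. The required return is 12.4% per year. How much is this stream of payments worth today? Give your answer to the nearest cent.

$617,381.49

Periodic rate r = 0.124 per year.
Growing perpetuity (Gordon): PV = PMT₁ / (r − g) = 27,350 / (r − 0.0797) = $617,381.49.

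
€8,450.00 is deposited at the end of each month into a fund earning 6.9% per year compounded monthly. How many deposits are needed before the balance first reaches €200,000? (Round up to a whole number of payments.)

Periodic rate r = 0.069/12 per month; n is counted in months.
Ordinary annuity FV: 200,000 = 8,450 × [((1+r)^n − 1)/r].
(1+r)^n = 1 + 200,000 × r / 8,450, so n = ln(1 + 200,000·r/8,450) / ln(1+r) = 22.25.
Round up to a whole number of payments: n = 23.

23 payments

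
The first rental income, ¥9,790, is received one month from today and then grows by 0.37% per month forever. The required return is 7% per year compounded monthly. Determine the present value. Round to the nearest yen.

Periodic rate r = 0.07/12 per month.
Growing perpetuity (Gordon): PV = PMT₁ / (r − g) = 9,790 / (r − 0.0037) = ¥4,589,062.

¥4,589,062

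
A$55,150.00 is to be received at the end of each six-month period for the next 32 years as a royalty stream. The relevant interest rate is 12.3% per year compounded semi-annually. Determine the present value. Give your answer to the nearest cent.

This is an ordinary annuity: 64 payments of A$55,150.00 at the end of each six-month period.
Periodic rate r = 0.123/2 per half-year; n is counted in half-years.
PV = PMT × [(1 − (1+r)^−n)/r] = 55,150 × [1 − (1+r)^−64] / r = A$877,078.60

A$877,078.60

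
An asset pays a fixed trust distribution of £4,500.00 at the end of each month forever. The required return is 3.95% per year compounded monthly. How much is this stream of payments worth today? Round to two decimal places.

Periodic rate r = 0.0395/12 per month.
Level perpetuity: PV = PMT / r = 4,500 / (0.0395/12) = £1,367,088.61.

£1,367,088.61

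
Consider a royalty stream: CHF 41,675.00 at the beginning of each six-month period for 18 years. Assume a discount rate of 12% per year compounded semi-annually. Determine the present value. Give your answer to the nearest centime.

CHF 645,889.42

This is an annuity due: 36 payments of CHF 41,675.00 at the beginning of each six-month period.
Periodic rate r = 0.12/2 per half-year; n is counted in half-years.
PV = PMT × [(1 − (1+r)^−n)/r] × (1+r) = 41,675 × [1 − (1+r)^−36] / r × (1+r) = CHF 645,889.42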